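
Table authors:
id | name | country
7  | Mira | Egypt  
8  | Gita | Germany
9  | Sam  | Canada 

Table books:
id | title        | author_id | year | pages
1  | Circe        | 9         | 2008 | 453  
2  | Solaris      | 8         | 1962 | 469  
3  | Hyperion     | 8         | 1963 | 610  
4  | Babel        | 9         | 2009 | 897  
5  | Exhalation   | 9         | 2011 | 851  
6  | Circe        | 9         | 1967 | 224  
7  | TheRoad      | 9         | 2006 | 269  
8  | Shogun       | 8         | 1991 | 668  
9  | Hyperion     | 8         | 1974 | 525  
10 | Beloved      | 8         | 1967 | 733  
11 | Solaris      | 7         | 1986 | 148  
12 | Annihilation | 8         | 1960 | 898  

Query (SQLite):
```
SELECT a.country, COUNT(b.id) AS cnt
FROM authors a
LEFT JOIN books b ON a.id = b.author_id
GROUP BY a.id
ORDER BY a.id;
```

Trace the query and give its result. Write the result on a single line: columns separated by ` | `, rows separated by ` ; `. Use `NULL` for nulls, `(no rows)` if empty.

LEFT JOIN keeps every authors row; unmatched ones get NULL for books columns.
Group by authors.id and compute COUNT(b.id). COUNT(col) of an all-NULL group is 0.
  7: ids {11} → COUNT(b.id)=1
  8: ids {2, 3, 8, 9, 10, 12} → COUNT(b.id)=6
  9: ids {1, 4, 5, 6, 7} → COUNT(b.id)=5

Egypt | 1 ; Germany | 6 ; Canada | 5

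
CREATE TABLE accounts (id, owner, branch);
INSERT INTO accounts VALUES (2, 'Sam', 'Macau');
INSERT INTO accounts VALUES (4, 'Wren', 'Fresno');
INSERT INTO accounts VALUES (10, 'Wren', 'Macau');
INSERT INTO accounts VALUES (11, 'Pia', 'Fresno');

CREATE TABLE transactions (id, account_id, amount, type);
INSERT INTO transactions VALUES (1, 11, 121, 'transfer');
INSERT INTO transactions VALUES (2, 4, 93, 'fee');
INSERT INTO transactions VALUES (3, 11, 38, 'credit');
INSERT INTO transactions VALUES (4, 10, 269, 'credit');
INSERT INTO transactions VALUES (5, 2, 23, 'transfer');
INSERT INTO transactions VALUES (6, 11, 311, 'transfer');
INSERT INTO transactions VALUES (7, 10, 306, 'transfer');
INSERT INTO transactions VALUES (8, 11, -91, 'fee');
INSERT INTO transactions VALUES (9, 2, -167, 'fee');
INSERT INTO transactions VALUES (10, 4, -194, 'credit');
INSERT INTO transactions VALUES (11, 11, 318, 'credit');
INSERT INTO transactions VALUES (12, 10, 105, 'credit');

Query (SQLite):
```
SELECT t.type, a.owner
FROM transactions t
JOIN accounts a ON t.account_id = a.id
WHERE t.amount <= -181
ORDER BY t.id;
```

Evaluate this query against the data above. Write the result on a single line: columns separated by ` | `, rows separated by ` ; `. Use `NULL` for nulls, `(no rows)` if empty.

Each transactions row matches the accounts row where account_id = accounts.id.
Then keep rows with t.amount <= -181.

credit | Wren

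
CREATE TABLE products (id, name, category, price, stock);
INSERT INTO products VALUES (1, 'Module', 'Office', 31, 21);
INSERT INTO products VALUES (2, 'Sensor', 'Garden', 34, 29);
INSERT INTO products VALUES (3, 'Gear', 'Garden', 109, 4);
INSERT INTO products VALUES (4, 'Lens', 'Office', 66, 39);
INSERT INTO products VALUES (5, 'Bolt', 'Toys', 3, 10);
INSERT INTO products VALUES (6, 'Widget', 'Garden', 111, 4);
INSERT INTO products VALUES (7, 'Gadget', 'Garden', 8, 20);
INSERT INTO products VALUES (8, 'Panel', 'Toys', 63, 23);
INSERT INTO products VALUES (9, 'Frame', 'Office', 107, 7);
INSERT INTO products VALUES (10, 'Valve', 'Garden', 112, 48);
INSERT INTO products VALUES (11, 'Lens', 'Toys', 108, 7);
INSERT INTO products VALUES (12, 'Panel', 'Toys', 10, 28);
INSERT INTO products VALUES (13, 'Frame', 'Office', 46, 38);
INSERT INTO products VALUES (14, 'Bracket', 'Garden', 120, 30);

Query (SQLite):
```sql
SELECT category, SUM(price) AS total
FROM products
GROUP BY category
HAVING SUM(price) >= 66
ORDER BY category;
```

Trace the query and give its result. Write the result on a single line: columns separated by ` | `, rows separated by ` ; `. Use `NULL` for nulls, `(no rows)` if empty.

Garden | 494 ; Office | 250 ; Toys | 184

Partition products by category; compute SUM(price) within each group.
HAVING: keep groups where SUM(price) >= 66.
  Garden: ids {2, 3, 6, 7, 10, 14} → SUM(price)=494
  Office: ids {1, 4, 9, 13} → SUM(price)=250
  Toys: ids {5, 8, 11, 12} → SUM(price)=184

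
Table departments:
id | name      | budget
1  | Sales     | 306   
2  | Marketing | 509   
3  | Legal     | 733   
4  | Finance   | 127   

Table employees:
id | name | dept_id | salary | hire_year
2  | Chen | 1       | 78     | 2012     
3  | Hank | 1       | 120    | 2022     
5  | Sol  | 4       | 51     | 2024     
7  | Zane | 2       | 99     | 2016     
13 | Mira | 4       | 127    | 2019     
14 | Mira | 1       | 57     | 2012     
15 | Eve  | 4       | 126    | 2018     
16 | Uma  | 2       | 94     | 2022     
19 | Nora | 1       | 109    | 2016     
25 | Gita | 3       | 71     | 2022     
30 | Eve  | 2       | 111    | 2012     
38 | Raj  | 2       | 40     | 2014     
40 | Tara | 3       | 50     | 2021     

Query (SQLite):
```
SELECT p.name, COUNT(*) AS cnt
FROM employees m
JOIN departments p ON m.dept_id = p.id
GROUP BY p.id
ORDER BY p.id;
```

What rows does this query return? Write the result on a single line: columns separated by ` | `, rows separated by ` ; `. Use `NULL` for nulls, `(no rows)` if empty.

Join each employees row to its departments via dept_id.
Group joined rows by departments.id; compute COUNT(*) per group.
  1: ids {2, 3, 14, 19} → COUNT(*)=4
  2: ids {7, 16, 30, 38} → COUNT(*)=4
  3: ids {25, 40} → COUNT(*)=2
  4: ids {5, 13, 15} → COUNT(*)=3

Sales | 4 ; Marketing | 4 ; Legal | 2 ; Finance | 3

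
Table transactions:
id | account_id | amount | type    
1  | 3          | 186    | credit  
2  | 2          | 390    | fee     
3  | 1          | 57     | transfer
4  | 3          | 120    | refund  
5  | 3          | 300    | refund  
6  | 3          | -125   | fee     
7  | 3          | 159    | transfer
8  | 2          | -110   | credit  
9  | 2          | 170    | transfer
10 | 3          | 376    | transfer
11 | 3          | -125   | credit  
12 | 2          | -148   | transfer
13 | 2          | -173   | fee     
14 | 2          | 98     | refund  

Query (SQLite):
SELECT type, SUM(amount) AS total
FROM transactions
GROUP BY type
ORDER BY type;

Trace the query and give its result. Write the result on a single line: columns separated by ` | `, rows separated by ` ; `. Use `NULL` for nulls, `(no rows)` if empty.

Partition transactions by type; compute SUM(amount) within each group.
  credit: ids {1, 8, 11} → SUM(amount)=-49
  fee: ids {2, 6, 13} → SUM(amount)=92
  refund: ids {4, 5, 14} → SUM(amount)=518
  transfer: ids {3, 7, 9, 10, 12} → SUM(amount)=614

credit | -49 ; fee | 92 ; refund | 518 ; transfer | 614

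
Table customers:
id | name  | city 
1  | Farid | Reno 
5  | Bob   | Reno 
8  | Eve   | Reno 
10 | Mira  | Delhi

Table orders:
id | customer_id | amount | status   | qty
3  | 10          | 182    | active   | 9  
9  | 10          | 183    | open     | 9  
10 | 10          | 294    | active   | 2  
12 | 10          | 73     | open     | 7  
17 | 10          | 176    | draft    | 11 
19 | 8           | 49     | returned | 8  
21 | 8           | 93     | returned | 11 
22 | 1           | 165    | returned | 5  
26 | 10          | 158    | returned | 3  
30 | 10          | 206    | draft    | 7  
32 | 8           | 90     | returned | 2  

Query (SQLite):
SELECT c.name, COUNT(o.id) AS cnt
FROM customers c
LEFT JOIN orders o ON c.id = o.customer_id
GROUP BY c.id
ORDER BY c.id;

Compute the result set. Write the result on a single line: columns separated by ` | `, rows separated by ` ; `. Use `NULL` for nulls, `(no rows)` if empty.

Farid | 1 ; Bob | 0 ; Eve | 3 ; Mira | 7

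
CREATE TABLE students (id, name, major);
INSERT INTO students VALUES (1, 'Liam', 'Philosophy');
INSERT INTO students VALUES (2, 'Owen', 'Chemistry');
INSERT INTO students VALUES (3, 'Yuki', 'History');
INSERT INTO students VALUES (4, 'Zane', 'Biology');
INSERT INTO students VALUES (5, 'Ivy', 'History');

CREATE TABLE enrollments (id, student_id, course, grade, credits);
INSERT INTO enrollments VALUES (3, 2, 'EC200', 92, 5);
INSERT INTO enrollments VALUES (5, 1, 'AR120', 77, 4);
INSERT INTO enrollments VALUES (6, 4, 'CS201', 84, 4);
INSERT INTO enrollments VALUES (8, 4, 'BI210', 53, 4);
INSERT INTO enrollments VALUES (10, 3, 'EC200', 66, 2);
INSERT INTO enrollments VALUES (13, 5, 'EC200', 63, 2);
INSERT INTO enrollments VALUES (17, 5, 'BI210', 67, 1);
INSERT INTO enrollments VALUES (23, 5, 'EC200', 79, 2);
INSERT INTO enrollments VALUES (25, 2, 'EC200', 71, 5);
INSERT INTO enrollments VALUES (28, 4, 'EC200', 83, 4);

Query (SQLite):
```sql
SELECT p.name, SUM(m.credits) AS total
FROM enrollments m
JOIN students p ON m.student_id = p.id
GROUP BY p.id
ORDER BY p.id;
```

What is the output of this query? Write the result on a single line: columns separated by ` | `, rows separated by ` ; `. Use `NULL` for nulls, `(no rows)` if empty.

Join each enrollments row to its students via student_id.
Group joined rows by students.id; compute SUM(m.credits) per group.
  1: ids {5} → SUM(m.credits)=4
  2: ids {3, 25} → SUM(m.credits)=10
  3: ids {10} → SUM(m.credits)=2
  4: ids {6, 8, 28} → SUM(m.credits)=12
  5: ids {13, 17, 23} → SUM(m.credits)=5

Liam | 4 ; Owen | 10 ; Yuki | 2 ; Zane | 12 ; Ivy | 5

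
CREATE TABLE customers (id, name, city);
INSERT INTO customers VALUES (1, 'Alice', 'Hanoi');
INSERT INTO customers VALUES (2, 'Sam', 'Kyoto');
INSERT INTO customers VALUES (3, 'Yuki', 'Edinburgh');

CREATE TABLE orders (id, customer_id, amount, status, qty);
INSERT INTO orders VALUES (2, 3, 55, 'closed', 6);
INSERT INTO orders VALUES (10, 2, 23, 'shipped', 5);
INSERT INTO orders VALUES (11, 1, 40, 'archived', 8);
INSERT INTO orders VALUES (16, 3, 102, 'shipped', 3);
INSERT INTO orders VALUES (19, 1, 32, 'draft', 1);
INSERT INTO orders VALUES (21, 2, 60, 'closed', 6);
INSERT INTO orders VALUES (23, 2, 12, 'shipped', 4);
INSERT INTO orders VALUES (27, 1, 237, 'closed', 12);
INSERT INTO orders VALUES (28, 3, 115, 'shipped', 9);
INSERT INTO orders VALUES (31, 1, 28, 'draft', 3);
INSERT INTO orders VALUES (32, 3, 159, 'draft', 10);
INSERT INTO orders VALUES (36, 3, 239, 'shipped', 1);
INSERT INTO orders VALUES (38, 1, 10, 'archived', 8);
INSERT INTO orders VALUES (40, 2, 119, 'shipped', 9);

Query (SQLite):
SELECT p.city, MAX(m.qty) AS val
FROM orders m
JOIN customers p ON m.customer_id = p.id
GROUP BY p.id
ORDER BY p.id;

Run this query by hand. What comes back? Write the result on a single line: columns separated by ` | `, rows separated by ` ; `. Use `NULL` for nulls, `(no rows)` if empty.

Join each orders row to its customers via customer_id.
Group joined rows by customers.id; compute MAX(m.qty) per group.
  1: ids {11, 19, 27, 31, 38} → MAX(m.qty)=12
  2: ids {10, 21, 23, 40} → MAX(m.qty)=9
  3: ids {2, 16, 28, 32, 36} → MAX(m.qty)=10

Hanoi | 12 ; Kyoto | 9 ; Edinburgh | 10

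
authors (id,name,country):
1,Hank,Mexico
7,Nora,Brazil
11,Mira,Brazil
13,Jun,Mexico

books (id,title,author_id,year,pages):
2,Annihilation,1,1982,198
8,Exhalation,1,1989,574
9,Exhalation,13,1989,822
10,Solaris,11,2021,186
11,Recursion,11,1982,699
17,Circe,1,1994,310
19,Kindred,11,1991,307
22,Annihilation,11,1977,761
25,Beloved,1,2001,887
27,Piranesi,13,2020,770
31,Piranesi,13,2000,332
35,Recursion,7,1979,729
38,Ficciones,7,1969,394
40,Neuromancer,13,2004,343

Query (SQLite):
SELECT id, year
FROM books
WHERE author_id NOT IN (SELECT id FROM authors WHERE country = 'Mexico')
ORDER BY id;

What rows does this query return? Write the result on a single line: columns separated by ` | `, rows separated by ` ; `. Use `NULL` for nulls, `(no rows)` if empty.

Inner query: authors.id where country = 'Mexico'.
Outer: keep books rows whose author_id is not in that set.
Inner query → {1, 13}

10 | 2021 ; 11 | 1982 ; 19 | 1991 ; 22 | 1977 ; 35 | 1979 ; 38 | 1969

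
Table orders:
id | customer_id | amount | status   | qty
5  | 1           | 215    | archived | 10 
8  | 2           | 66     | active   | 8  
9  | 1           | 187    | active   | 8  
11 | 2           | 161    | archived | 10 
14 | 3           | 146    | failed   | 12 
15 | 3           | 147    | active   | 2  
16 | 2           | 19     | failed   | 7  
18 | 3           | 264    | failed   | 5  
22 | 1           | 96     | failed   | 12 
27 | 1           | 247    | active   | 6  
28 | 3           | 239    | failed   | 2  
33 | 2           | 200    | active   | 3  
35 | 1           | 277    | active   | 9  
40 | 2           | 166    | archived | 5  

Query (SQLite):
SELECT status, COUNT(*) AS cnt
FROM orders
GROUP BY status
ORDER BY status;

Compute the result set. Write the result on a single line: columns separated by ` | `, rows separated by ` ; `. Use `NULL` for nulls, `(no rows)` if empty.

Partition orders by status; compute COUNT(*) within each group.
  active: ids {8, 9, 15, 27, 33, 35} → COUNT(*)=6
  archived: ids {5, 11, 40} → COUNT(*)=3
  failed: ids {14, 16, 18, 22, 28} → COUNT(*)=5

active | 6 ; archived | 3 ; failed | 5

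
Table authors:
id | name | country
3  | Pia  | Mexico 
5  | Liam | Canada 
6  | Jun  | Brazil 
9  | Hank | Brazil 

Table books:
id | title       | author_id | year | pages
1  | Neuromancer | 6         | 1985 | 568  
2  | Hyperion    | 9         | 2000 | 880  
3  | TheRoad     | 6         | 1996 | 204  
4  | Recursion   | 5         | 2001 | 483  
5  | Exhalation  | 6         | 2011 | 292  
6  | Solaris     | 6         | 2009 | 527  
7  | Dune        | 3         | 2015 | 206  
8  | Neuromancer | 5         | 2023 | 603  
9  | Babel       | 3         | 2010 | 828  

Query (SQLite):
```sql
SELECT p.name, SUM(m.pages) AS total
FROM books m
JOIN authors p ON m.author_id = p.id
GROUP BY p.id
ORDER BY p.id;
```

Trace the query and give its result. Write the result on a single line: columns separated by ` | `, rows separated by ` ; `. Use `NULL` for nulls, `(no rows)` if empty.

Join each books row to its authors via author_id.
Group joined rows by authors.id; compute SUM(m.pages) per group.
  3: ids {7, 9} → SUM(m.pages)=1034
  5: ids {4, 8} → SUM(m.pages)=1086
  6: ids {1, 3, 5, 6} → SUM(m.pages)=1591
  9: ids {2} → SUM(m.pages)=880

Pia | 1034 ; Liam | 1086 ; Jun | 1591 ; Hank | 880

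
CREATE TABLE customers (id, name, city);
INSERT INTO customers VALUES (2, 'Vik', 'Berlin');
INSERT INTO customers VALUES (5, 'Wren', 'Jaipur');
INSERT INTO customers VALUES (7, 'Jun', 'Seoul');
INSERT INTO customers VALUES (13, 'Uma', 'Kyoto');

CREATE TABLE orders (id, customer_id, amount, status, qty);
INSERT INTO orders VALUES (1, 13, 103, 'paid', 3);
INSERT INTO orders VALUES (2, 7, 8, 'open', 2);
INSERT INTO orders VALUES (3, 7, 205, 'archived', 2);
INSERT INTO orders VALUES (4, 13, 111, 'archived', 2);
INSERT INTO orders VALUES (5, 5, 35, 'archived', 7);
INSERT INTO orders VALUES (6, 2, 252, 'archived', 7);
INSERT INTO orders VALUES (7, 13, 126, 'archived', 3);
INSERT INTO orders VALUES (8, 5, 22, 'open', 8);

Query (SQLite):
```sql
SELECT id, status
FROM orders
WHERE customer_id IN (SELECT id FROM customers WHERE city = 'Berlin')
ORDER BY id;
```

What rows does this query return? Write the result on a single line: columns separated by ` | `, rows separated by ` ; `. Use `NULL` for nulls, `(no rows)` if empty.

Inner query: customers.id where city = 'Berlin'.
Outer: keep orders rows whose customer_id is in that set.
Inner query → {2}

6 | archived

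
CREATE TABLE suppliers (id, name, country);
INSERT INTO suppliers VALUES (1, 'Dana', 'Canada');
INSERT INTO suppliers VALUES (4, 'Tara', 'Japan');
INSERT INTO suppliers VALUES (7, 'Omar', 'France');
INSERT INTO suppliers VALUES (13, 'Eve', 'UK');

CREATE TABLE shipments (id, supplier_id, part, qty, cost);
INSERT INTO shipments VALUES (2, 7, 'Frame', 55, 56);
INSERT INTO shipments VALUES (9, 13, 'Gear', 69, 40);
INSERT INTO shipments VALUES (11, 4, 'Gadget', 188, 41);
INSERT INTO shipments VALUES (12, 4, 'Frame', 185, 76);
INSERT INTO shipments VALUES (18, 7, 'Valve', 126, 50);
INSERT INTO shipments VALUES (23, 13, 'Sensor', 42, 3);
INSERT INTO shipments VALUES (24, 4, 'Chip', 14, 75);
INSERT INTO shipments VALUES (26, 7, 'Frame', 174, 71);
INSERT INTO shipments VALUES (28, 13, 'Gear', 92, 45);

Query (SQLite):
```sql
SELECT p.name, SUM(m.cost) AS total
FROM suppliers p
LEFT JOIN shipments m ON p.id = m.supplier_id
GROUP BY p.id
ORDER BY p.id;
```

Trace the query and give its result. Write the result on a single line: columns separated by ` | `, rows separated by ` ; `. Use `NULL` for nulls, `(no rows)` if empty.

LEFT JOIN keeps every suppliers row; unmatched ones get NULL for shipments columns.
Group by suppliers.id and compute SUM(m.cost). SUM over an all-NULL group is NULL.
  1: ids {—} → SUM(m.cost)=NULL
  4: ids {11, 12, 24} → SUM(m.cost)=192
  7: ids {2, 18, 26} → SUM(m.cost)=177
  13: ids {9, 23, 28} → SUM(m.cost)=88

Dana | NULL ; Tara | 192 ; Omar | 177 ; Eve | 88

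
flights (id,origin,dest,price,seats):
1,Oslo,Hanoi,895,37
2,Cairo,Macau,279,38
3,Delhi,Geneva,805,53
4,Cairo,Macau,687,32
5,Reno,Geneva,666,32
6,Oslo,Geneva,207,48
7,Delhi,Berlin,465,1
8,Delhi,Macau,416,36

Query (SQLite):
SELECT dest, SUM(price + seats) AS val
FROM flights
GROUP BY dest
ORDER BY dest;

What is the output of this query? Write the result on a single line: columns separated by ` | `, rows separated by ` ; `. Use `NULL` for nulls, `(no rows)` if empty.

For each row compute price + seats.
Group by dest; take SUM of the expression per group.
  Berlin: ids {7} → SUM(price + seats)=466
  Geneva: ids {3, 5, 6} → SUM(price + seats)=1811
  Hanoi: ids {1} → SUM(price + seats)=932
  Macau: ids {2, 4, 8} → SUM(price + seats)=1488

Berlin | 466 ; Geneva | 1811 ; Hanoi | 932 ; Macau | 1488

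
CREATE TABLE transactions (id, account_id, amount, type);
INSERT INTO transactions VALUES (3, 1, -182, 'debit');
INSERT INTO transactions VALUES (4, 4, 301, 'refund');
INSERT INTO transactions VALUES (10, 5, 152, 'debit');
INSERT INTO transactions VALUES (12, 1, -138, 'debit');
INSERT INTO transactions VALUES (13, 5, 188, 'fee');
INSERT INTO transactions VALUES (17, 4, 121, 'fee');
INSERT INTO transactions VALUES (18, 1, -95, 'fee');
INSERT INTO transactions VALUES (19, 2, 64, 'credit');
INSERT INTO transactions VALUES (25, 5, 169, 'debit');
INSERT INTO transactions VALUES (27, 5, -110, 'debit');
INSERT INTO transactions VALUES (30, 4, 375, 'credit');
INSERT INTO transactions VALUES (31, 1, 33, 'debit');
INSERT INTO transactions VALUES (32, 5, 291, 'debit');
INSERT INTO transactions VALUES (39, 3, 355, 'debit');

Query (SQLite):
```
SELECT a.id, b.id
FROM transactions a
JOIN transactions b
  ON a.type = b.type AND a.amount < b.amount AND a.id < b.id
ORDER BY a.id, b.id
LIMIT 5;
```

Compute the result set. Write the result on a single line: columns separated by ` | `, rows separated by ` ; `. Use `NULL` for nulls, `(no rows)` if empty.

Pairs (a,b) with same type, a.amount < b.amount, a.id < b.id.
type groups: credit:{19,30} debit:{3,10,12,25,27,31,32,39} fee:{13,17,18} refund:{4}
Ordered by (a.id, b.id); first 5.

3 | 10 ; 3 | 12 ; 3 | 25 ; 3 | 27 ; 3 | 31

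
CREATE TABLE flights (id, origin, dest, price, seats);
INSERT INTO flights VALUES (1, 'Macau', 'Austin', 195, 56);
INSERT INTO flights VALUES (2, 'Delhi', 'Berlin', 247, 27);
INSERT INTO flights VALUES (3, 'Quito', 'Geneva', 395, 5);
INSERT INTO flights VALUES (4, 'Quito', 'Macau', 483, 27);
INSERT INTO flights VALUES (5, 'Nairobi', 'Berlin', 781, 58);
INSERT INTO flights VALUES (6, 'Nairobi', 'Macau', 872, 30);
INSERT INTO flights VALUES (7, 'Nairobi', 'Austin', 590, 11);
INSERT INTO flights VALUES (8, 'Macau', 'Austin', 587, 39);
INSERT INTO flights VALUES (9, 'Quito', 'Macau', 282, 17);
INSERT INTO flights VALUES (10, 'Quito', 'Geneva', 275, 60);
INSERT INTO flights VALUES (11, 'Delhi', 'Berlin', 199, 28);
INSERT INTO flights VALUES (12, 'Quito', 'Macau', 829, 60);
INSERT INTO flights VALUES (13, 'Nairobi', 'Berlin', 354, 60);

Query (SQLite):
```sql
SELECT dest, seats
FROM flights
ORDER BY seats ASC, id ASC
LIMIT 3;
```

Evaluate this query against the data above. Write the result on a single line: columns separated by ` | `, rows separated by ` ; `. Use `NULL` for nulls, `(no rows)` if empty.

Geneva | 5 ; Austin | 11 ; Macau | 17

Sort by seats asc, tiebreak id asc: (5, id=3), (11, id=7), (17, id=9), (27, id=2), (27, id=4), (28, id=11) …. Take first 3.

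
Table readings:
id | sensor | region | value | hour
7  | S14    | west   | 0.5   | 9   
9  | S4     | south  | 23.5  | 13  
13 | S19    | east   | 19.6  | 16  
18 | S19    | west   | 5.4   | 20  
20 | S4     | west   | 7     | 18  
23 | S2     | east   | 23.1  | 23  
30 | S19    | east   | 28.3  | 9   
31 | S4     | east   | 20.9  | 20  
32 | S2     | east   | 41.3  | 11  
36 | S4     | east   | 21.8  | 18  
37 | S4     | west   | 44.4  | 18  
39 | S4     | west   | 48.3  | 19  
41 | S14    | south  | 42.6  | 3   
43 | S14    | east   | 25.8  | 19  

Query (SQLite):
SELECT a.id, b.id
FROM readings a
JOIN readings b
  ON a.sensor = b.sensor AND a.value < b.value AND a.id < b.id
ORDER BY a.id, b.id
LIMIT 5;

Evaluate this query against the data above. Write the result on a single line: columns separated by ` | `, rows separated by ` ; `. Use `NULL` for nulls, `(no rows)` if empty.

Pairs (a,b) with same sensor, a.value < b.value, a.id < b.id.
sensor groups: S14:{7,41,43} S19:{13,18,30} S2:{23,32} S4:{9,20,31,36,37,39}
Ordered by (a.id, b.id); first 5.

7 | 41 ; 7 | 43 ; 9 | 37 ; 9 | 39 ; 13 | 30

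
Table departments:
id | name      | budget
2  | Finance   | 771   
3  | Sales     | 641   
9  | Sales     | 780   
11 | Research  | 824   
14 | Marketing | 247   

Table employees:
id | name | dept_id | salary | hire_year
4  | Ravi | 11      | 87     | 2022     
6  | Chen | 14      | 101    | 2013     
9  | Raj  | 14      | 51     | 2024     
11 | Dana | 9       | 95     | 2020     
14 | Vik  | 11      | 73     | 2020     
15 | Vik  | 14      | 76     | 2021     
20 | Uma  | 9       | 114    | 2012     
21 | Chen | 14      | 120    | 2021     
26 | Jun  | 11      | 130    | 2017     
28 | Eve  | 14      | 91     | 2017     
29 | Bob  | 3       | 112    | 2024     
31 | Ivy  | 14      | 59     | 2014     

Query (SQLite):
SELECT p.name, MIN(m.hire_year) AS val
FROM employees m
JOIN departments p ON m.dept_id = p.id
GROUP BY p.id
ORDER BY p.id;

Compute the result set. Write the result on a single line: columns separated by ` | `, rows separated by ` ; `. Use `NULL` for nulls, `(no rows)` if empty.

Sales | 2024 ; Sales | 2012 ; Research | 2017 ; Marketing | 2013

Join each employees row to its departments via dept_id.
Group joined rows by departments.id; compute MIN(m.hire_year) per group.
  3: ids {29} → MIN(m.hire_year)=2024
  9: ids {11, 20} → MIN(m.hire_year)=2012
  11: ids {4, 14, 26} → MIN(m.hire_year)=2017
  14: ids {6, 9, 15, 21, 28, 31} → MIN(m.hire_year)=2013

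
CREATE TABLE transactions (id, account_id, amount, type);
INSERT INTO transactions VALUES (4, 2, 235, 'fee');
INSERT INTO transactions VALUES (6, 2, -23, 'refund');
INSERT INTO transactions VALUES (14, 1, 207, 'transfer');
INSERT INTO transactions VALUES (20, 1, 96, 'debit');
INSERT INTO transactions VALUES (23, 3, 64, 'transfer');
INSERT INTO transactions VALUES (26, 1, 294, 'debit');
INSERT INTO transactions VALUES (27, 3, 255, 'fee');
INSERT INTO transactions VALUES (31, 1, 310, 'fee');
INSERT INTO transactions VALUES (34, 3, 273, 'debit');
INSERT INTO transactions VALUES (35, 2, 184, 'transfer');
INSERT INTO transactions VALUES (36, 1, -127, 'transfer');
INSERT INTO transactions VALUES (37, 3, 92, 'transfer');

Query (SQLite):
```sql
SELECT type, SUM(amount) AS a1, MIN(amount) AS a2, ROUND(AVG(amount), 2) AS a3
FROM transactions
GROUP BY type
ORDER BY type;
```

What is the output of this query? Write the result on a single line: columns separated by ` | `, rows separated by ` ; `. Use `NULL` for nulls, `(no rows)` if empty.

debit | 663 | 96 | 221 ; fee | 800 | 235 | 266.67 ; refund | -23 | -23 | -23 ; transfer | 420 | -127 | 84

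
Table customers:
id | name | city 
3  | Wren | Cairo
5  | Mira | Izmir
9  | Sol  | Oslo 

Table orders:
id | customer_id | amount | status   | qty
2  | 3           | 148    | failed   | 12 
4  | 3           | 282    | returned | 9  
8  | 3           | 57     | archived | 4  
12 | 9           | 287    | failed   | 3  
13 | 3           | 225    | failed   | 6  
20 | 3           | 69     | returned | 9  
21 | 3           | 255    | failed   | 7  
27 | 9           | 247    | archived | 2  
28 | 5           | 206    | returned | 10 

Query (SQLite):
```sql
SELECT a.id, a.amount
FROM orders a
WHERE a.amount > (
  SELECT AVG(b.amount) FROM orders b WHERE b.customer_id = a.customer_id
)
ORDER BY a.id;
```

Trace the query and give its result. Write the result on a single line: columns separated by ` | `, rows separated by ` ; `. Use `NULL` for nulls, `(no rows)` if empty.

4 | 282 ; 12 | 287 ; 13 | 225 ; 21 | 255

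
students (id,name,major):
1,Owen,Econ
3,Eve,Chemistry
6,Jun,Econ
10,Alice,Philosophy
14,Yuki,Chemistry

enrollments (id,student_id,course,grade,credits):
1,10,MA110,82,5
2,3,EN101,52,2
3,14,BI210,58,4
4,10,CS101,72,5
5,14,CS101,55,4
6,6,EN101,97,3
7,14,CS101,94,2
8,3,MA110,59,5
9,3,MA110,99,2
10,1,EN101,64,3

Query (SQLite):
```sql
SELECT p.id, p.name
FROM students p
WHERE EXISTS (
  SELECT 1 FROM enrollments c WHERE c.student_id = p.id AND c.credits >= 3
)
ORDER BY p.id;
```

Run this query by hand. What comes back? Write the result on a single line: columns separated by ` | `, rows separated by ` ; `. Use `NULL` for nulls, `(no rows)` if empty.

For each students row, check whether any enrollments with matching student_id has credits >= 3.
Keep rows where that is true.

1 | Owen ; 3 | Eve ; 6 | Jun ; 10 | Alice ; 14 | Yuki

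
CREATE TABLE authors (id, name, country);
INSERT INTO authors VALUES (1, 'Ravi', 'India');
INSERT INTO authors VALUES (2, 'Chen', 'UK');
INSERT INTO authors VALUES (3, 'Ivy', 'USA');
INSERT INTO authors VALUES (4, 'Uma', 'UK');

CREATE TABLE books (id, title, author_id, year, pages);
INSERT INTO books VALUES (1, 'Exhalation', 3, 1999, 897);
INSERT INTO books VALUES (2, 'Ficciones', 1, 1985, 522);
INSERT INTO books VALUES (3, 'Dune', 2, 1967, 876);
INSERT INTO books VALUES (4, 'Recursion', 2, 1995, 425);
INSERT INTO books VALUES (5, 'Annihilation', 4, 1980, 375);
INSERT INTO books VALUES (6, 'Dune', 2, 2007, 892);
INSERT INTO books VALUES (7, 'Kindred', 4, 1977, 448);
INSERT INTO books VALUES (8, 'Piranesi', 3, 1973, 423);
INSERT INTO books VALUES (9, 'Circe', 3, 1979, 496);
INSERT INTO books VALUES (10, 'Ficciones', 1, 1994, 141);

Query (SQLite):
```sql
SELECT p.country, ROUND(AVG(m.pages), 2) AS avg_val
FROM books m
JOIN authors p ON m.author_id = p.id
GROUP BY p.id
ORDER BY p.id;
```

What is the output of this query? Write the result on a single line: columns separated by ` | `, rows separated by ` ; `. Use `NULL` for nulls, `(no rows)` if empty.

India | 331.5 ; UK | 731 ; USA | 605.33 ; UK | 411.5

Join each books row to its authors via author_id.
Group joined rows by authors.id; compute ROUND(AVG(m.pages), 2) per group.
  1: ids {2, 10} → ROUND(AVG(m.pages), 2)=331.5
  2: ids {3, 4, 6} → ROUND(AVG(m.pages), 2)=731
  3: ids {1, 8, 9} → ROUND(AVG(m.pages), 2)=605.33
  4: ids {5, 7} → ROUND(AVG(m.pages), 2)=411.5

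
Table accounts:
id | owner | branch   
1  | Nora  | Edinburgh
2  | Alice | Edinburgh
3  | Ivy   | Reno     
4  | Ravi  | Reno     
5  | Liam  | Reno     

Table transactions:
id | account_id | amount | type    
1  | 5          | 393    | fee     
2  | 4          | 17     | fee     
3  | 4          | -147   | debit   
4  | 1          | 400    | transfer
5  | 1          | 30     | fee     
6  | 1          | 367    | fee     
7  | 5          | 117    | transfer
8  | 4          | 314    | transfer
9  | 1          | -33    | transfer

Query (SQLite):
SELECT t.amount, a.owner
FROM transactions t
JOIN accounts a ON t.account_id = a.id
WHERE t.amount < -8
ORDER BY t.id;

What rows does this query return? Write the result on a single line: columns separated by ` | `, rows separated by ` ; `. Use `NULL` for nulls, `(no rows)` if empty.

-147 | Ravi ; -33 | Nora

Each transactions row matches the accounts row where account_id = accounts.id.
Then keep rows with t.amount < -8.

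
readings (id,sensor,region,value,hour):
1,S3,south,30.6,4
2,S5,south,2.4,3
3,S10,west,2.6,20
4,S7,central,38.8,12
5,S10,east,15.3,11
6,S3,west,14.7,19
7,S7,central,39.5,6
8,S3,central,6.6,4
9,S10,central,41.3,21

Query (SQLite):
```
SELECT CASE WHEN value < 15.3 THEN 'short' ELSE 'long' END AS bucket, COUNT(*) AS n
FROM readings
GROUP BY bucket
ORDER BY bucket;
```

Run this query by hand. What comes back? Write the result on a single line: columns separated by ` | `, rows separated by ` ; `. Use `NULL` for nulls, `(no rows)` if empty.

long | 5 ; short | 4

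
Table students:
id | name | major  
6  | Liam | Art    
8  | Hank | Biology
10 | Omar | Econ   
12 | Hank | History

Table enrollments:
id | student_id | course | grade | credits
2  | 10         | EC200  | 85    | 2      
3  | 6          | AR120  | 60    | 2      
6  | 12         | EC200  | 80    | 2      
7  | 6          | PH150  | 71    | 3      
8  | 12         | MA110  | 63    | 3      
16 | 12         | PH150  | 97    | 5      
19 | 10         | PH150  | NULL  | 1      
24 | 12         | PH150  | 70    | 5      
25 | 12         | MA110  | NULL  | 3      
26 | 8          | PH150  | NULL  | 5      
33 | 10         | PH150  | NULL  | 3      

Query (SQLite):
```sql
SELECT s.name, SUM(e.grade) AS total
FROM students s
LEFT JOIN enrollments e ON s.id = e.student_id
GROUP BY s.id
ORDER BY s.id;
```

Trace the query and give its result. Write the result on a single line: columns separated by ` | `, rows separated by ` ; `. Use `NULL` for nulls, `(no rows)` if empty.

LEFT JOIN keeps every students row; unmatched ones get NULL for enrollments columns.
Group by students.id and compute SUM(e.grade). SUM over an all-NULL group is NULL.
  6: ids {3, 7} → SUM(e.grade)=131
  8: ids {26} → SUM(e.grade)=NULL
  10: ids {2, 19, 33} → SUM(e.grade)=85
  12: ids {6, 8, 16, 24, 25} → SUM(e.grade)=310

Liam | 131 ; Hank | NULL ; Omar | 85 ; Hank | 310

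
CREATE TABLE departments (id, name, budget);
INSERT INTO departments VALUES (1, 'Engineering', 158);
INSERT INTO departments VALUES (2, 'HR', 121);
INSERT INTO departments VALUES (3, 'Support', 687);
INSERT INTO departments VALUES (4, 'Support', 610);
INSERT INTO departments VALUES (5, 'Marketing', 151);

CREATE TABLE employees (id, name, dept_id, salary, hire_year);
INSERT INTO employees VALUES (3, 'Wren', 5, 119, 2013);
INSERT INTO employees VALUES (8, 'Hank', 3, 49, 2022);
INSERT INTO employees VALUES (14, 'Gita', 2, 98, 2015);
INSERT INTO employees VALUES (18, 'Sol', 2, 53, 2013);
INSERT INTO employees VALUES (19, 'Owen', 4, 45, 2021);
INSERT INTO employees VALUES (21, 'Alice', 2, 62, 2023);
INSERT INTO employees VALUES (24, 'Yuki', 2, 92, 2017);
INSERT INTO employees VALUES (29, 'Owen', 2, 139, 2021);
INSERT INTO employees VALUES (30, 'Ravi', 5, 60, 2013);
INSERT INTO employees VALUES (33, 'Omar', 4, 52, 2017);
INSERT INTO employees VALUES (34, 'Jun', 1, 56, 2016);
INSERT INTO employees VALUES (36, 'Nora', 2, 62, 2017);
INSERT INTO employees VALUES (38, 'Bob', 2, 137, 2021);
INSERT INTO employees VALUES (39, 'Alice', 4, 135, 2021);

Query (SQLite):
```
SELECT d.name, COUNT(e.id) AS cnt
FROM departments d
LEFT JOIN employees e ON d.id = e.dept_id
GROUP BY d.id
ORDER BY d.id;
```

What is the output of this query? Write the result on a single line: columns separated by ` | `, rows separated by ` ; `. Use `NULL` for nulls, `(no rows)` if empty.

Engineering | 1 ; HR | 7 ; Support | 1 ; Support | 3 ; Marketing | 2

LEFT JOIN keeps every departments row; unmatched ones get NULL for employees columns.
Group by departments.id and compute COUNT(e.id). COUNT(col) of an all-NULL group is 0.
  1: ids {34} → COUNT(e.id)=1
  2: ids {14, 18, 21, 24, 29, 36, 38} → COUNT(e.id)=7
  3: ids {8} → COUNT(e.id)=1
  4: ids {19, 33, 39} → COUNT(e.id)=3
  5: ids {3, 30} → COUNT(e.id)=2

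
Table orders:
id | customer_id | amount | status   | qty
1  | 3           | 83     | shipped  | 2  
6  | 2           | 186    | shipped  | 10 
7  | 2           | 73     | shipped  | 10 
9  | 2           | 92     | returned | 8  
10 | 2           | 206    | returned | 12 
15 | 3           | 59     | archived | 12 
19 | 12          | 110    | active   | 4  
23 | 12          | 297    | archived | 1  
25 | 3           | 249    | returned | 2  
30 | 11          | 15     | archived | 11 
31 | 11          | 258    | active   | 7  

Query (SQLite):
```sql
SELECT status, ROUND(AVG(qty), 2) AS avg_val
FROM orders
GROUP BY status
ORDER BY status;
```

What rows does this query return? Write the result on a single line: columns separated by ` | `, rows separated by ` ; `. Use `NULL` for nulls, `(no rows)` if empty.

active | 5.5 ; archived | 8 ; returned | 7.33 ; shipped | 7.33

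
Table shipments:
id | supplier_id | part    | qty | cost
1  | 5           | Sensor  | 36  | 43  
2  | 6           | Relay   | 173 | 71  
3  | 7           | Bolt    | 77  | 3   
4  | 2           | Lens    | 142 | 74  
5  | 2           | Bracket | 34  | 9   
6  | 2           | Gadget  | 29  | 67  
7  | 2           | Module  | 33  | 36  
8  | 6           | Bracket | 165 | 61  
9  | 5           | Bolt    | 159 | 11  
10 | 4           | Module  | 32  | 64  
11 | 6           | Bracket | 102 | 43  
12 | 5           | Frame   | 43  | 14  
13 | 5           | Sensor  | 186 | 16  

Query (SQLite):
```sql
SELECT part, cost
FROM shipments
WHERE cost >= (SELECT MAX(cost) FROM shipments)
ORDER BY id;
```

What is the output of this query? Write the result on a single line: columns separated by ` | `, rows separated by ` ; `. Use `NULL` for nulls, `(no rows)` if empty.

Scalar subquery: MAX(cost) over all shipments rows = 74.
Keep rows where cost >= that value.

Lens | 74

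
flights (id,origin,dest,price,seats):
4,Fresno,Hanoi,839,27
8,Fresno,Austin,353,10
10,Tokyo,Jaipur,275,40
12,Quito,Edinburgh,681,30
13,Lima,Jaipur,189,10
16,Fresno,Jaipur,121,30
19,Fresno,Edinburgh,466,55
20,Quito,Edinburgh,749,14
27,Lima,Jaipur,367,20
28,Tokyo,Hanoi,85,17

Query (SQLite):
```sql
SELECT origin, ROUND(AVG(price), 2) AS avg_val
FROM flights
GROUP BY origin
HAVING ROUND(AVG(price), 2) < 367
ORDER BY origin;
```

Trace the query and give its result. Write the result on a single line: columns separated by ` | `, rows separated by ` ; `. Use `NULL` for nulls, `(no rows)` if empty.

Lima | 278 ; Tokyo | 180

Partition flights by origin; compute ROUND(AVG(price), 2) within each group.
HAVING: keep groups where ROUND(AVG(price), 2) < 367.
  Fresno: ids {4, 8, 16, 19} → ROUND(AVG(price), 2)=444.75
  Lima: ids {13, 27} → ROUND(AVG(price), 2)=278
  Quito: ids {12, 20} → ROUND(AVG(price), 2)=715
  Tokyo: ids {10, 28} → ROUND(AVG(price), 2)=180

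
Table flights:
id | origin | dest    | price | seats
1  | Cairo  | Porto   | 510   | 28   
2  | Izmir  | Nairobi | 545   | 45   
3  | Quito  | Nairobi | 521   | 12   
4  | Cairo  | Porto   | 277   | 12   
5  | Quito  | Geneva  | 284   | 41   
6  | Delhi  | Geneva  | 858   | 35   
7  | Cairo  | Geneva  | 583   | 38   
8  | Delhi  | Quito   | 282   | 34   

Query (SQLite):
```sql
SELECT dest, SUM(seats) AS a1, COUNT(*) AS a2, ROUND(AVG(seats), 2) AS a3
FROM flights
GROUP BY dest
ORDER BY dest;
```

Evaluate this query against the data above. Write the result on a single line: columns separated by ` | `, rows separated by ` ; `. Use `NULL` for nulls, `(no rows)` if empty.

Geneva | 114 | 3 | 38 ; Nairobi | 57 | 2 | 28.5 ; Porto | 40 | 2 | 20 ; Quito | 34 | 1 | 34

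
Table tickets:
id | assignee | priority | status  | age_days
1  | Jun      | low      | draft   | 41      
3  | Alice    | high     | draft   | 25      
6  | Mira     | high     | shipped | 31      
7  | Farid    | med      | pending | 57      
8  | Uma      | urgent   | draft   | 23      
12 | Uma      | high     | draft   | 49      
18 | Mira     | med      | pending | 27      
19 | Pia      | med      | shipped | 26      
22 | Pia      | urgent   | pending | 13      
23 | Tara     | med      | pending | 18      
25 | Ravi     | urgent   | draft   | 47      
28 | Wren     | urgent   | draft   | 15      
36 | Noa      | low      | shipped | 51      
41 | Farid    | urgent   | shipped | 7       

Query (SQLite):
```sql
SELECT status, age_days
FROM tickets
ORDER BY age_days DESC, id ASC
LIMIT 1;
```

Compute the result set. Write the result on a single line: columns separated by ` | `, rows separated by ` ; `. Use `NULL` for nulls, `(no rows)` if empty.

pending | 57

Sort by age_days desc, tiebreak id asc: (57, id=7), (51, id=36), (49, id=12), (47, id=25) …. Take first 1.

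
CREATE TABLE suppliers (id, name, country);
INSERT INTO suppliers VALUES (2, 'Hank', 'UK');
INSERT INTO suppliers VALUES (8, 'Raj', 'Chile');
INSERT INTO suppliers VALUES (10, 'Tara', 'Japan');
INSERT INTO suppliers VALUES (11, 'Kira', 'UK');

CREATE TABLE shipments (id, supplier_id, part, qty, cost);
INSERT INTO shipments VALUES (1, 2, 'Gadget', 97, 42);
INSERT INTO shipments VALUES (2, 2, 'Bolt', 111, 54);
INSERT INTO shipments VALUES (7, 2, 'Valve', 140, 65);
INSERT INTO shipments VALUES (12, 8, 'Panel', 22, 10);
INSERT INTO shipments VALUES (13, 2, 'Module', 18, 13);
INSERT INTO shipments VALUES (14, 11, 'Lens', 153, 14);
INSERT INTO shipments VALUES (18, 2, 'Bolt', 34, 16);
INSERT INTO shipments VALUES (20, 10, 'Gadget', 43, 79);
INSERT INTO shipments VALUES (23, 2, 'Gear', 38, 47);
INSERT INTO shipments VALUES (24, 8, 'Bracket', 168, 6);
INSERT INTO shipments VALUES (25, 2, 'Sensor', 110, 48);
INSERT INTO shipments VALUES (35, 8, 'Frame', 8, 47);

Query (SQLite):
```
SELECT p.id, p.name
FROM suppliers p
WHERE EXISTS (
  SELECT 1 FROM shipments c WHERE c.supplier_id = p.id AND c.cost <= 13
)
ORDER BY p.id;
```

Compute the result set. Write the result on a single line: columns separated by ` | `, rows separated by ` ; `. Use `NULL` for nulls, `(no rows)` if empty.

2 | Hank ; 8 | Raj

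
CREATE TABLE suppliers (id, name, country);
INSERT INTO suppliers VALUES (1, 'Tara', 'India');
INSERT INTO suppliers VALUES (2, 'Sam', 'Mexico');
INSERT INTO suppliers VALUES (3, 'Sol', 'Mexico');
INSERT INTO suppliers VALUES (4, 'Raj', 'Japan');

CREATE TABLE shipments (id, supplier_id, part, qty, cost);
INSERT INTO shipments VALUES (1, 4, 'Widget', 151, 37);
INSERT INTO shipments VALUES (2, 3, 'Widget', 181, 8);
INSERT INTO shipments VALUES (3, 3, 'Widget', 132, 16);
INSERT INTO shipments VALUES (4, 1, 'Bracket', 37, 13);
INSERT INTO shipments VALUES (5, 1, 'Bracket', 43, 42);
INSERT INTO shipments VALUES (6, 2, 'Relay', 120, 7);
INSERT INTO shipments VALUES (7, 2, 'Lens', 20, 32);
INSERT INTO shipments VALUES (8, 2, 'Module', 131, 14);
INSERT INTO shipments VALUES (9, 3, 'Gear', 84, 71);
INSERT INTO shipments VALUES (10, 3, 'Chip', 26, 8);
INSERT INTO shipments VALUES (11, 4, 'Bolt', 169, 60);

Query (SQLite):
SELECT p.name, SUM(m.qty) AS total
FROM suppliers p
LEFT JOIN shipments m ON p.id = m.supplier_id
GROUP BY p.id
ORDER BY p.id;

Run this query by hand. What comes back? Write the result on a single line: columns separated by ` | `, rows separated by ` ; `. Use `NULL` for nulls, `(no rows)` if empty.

Tara | 80 ; Sam | 271 ; Sol | 423 ; Raj | 320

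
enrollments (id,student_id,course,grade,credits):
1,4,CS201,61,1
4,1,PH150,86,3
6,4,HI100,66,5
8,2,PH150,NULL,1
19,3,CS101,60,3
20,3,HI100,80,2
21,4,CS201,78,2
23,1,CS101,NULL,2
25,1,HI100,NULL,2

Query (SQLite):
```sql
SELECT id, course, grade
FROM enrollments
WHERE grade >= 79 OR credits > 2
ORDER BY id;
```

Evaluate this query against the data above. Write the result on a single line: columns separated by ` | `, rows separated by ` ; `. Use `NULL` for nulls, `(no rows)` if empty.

grade >= 79: ids {4, 20}
credits > 2: ids {4, 6, 19}
Combine with OR.

4 | PH150 | 86 ; 6 | HI100 | 66 ; 19 | CS101 | 60 ; 20 | HI100 | 80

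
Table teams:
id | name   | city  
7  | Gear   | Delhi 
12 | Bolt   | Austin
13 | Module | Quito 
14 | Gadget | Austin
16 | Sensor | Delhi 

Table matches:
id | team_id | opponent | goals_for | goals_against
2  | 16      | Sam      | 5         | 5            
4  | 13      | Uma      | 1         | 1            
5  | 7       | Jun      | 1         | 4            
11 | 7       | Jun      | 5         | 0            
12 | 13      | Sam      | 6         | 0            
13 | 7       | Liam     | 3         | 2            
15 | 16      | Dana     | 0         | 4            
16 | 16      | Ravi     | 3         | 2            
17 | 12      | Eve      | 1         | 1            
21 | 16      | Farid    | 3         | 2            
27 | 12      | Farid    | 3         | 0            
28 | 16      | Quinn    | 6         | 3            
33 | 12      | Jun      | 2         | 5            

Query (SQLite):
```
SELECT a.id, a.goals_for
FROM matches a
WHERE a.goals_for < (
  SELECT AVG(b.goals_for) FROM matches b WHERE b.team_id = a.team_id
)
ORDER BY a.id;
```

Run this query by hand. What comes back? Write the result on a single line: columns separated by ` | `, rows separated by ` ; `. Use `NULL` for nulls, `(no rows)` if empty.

For each matches row a, compute AVG(goals_for) over rows sharing a.team_id.
Keep row a if a.goals_for < that per-group AVG.
  team_id=7: AVG(goals_for) = 3.0
  team_id=12: AVG(goals_for) = 2.0
  team_id=13: AVG(goals_for) = 3.5
  team_id=16: AVG(goals_for) = 3.4

4 | 1 ; 5 | 1 ; 15 | 0 ; 16 | 3 ; 17 | 1 ; 21 | 3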